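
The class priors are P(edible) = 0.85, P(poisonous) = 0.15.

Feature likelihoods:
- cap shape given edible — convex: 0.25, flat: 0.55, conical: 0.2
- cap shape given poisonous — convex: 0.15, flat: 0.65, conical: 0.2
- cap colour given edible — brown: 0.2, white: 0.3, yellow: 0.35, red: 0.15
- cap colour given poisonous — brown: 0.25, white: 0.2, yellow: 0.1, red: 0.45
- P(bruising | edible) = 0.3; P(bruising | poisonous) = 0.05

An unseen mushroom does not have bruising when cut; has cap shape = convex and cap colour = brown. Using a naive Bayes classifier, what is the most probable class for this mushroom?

edible

edible: 0.85 × 0.25 × 0.2 × (1−0.3) = 0.02975
poisonous: 0.15 × 0.15 × 0.25 × (1−0.05) = 0.00534375
Highest score → edible.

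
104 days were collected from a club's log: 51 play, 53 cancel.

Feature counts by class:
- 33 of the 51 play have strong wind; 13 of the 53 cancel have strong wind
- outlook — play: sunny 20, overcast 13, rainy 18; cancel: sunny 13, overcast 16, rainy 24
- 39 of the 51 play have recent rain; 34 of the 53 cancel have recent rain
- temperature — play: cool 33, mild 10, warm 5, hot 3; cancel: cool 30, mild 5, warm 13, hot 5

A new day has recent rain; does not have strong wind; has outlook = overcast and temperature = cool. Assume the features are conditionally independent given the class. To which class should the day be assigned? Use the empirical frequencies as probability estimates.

play: (51/104) × (18/51) × (13/51) × (39/51) × (33/51) ≈ 0.0218298
cancel: (53/104) × (40/53) × (16/53) × (34/53) × (30/53) ≈ 0.0421618
Highest score → cancel.

cancel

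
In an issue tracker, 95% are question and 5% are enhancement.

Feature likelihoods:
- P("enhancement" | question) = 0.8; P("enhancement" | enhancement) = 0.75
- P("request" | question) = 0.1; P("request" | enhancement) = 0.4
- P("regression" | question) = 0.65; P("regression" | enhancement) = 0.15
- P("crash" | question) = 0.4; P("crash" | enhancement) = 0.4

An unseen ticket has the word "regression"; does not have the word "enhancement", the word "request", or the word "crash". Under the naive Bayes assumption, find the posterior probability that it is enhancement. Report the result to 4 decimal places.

question: 0.95 × (1−0.8) × (1−0.1) × 0.65 × (1−0.4) = 0.06669
enhancement: 0.05 × (1−0.75) × (1−0.4) × 0.15 × (1−0.4) = 0.000675
P(enhancement | x) = 0.000675 / 0.067365 ≈ 0.0100

0.0100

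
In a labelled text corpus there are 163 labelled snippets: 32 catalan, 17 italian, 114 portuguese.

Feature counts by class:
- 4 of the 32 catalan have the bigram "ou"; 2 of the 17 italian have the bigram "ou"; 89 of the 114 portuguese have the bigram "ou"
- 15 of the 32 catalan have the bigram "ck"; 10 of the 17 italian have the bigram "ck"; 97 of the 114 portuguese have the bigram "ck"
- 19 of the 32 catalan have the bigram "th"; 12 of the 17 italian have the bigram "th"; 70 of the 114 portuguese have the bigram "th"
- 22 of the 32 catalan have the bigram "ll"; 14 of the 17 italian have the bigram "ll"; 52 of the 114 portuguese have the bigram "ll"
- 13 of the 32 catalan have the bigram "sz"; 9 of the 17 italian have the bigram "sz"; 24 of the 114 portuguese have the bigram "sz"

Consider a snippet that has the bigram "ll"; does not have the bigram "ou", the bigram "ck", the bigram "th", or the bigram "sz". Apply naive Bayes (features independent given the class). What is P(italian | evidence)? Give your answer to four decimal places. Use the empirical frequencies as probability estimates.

0.1908

catalan: (32/163) × (28/32) × (17/32) × (13/32) × (22/32) × (19/32) ≈ 0.0151335
italian: (17/163) × (15/17) × (7/17) × (5/17) × (14/17) × (8/17) ≈ 0.00431911
portuguese: (114/163) × (25/114) × (17/114) × (44/114) × (52/114) × (90/114) ≈ 0.00317893
P(italian | x) = 0.00431911 / 0.02263154 ≈ 0.1908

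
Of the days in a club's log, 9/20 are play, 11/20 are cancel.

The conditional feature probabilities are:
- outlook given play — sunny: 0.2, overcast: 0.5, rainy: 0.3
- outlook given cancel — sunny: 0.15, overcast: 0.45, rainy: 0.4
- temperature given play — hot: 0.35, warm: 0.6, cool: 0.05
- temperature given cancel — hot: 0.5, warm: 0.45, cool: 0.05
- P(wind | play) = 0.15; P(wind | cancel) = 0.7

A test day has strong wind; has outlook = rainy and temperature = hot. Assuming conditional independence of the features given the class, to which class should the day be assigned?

play: 0.45 × 0.3 × 0.35 × 0.15 = 0.0070875
cancel: 0.55 × 0.4 × 0.5 × 0.7 = 0.077
Highest score → cancel.

cancel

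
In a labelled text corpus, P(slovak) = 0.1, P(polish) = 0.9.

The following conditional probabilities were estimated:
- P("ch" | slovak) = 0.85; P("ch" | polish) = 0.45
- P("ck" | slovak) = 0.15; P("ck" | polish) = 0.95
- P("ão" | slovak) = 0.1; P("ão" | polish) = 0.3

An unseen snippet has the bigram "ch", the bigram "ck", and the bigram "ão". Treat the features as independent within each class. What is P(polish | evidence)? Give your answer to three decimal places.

0.989

slovak: 0.1 × 0.85 × 0.15 × 0.1 = 0.001275
polish: 0.9 × 0.45 × 0.95 × 0.3 = 0.115425
P(polish | x) = 0.115425 / 0.1167 ≈ 0.989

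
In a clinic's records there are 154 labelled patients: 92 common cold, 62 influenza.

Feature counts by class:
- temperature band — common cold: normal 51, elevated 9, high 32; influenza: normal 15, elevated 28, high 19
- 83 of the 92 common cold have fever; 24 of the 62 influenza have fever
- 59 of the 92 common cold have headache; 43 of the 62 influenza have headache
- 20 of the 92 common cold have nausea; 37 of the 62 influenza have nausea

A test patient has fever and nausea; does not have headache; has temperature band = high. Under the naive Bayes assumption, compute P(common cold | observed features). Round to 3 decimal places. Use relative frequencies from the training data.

0.626

common cold: (92/154) × (32/92) × (83/92) × (33/92) × (20/92) ≈ 0.014618
influenza: (62/154) × (19/62) × (24/62) × (19/62) × (37/62) ≈ 0.00873423
P(common cold | x) = 0.014618 / 0.02335223 ≈ 0.626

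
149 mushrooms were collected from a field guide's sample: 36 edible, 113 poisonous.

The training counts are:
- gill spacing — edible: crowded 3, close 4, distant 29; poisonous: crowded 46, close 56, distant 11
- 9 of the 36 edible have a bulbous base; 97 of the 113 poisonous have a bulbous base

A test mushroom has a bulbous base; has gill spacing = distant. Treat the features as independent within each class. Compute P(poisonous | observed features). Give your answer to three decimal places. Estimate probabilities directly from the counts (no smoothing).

0.566

edible: (36/149) × (29/36) × (9/36) ≈ 0.0486577
poisonous: (113/149) × (11/113) × (97/113) ≈ 0.0633723
P(poisonous | x) = 0.0633723 / 0.11203 ≈ 0.566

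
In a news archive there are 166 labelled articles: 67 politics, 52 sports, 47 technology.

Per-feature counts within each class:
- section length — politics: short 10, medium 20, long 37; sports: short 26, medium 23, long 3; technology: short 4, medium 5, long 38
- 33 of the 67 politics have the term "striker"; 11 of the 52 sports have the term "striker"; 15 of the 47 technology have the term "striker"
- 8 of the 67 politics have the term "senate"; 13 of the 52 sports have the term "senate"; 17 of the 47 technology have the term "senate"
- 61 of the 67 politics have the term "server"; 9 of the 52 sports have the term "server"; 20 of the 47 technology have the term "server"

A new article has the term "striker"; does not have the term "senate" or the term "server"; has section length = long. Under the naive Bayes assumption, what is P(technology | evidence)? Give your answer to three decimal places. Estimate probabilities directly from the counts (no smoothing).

politics: (67/166) × (37/67) × (33/67) × (59/67) × (6/67) ≈ 0.00865738
sports: (52/166) × (3/52) × (11/52) × (39/52) × (43/52) ≈ 0.00237099
technology: (47/166) × (38/47) × (15/47) × (30/47) × (27/47) ≈ 0.0267891
P(technology | x) = 0.0267891 / 0.03781747 ≈ 0.708

0.708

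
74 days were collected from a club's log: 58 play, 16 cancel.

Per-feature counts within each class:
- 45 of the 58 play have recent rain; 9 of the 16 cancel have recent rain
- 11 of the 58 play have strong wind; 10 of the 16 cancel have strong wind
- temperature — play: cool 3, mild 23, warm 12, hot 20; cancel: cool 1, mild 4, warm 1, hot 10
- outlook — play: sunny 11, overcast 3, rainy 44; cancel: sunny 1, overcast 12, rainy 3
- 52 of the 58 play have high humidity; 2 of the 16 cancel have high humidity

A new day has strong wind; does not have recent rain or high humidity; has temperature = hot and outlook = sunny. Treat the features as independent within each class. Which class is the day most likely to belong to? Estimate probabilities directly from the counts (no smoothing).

play: (58/74) × (13/58) × (11/58) × (20/58) × (11/58) × (6/58) ≈ 0.000225406
cancel: (16/74) × (7/16) × (10/16) × (10/16) × (1/16) × (14/16) ≈ 0.00202076
Highest score → cancel.

cancel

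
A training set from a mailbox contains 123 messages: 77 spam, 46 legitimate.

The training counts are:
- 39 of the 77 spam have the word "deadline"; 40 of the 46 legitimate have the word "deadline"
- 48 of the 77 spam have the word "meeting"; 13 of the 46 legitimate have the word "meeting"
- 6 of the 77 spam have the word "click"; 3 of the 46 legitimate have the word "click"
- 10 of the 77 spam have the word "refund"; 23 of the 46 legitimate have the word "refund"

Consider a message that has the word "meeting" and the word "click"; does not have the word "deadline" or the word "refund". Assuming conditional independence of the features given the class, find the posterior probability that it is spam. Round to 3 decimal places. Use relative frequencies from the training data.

0.967

spam: (77/123) × (38/77) × (48/77) × (6/77) × (67/77) ≈ 0.0130579
legitimate: (46/123) × (6/46) × (13/46) × (3/46) × (23/46) ≈ 0.000449537
P(spam | x) = 0.0130579 / 0.013507437 ≈ 0.967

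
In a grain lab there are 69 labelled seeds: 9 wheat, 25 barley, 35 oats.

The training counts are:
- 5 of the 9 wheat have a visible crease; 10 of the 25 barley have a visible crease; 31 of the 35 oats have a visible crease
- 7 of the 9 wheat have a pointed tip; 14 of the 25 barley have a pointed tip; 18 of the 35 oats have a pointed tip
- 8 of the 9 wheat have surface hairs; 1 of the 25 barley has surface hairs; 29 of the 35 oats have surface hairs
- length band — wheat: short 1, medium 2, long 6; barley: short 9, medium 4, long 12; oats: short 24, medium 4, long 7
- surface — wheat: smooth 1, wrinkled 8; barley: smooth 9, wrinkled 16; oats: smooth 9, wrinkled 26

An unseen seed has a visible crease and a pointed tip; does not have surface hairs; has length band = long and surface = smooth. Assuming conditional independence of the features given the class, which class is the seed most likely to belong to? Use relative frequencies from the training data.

barley

wheat: (9/69) × (5/9) × (7/9) × (1/9) × (6/9) × (1/9) ≈ 0.000463874
barley: (25/69) × (10/25) × (14/25) × (24/25) × (12/25) × (9/25) ≈ 0.0134634
oats: (35/69) × (31/35) × (18/35) × (6/35) × (7/35) × (9/35) ≈ 0.00203706
Highest score → barley.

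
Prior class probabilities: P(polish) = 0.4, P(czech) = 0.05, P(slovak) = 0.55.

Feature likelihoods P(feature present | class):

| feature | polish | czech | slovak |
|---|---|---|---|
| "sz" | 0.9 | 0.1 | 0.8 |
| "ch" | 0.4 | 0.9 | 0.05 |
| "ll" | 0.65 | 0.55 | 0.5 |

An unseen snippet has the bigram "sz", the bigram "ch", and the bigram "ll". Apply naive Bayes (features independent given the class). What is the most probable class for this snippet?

polish

polish: 0.4 × 0.9 × 0.4 × 0.65 = 0.0936
czech: 0.05 × 0.1 × 0.9 × 0.55 = 0.002475
slovak: 0.55 × 0.8 × 0.05 × 0.5 = 0.011
Highest score → polish.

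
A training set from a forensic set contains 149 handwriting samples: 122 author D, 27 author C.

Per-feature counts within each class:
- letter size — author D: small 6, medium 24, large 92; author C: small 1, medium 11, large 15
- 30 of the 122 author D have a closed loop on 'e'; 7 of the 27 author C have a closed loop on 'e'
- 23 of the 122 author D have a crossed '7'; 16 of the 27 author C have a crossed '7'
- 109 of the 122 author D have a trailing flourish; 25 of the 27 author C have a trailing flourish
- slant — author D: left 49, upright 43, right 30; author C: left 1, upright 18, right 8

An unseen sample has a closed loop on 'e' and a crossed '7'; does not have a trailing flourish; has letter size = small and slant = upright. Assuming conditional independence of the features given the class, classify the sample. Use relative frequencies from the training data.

author D

author D: (122/149) × (6/122) × (30/122) × (23/122) × (13/122) × (43/122) ≈ 0.0000701111
author C: (27/149) × (1/27) × (7/27) × (16/27) × (2/27) × (18/27) ≈ 0.0000509189
Highest score → author D.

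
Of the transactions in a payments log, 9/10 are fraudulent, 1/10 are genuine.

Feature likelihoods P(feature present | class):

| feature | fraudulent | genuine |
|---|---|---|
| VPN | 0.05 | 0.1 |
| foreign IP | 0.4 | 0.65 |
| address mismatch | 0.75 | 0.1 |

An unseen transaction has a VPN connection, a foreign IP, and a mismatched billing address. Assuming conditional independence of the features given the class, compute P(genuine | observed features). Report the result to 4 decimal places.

fraudulent: 0.9 × 0.05 × 0.4 × 0.75 = 0.0135
genuine: 0.1 × 0.1 × 0.65 × 0.1 = 0.00065
P(genuine | x) = 0.00065 / 0.01415 ≈ 0.0459

0.0459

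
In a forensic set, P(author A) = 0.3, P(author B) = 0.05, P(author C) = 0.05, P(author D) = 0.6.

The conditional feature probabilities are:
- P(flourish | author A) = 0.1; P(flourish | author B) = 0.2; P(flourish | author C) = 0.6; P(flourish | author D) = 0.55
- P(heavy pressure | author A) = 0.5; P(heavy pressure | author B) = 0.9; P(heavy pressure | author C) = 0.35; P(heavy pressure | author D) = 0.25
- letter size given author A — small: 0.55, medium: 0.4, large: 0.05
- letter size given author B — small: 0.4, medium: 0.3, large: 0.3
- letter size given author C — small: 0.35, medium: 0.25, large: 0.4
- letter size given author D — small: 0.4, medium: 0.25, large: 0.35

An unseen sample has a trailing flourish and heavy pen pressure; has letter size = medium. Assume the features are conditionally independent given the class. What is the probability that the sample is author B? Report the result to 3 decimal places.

author A: 0.3 × 0.1 × 0.5 × 0.4 = 0.006
author B: 0.05 × 0.2 × 0.9 × 0.3 = 0.0027
author C: 0.05 × 0.6 × 0.35 × 0.25 = 0.002625
author D: 0.6 × 0.55 × 0.25 × 0.25 = 0.020625
P(author B | x) = 0.0027 / 0.03195 ≈ 0.085

0.085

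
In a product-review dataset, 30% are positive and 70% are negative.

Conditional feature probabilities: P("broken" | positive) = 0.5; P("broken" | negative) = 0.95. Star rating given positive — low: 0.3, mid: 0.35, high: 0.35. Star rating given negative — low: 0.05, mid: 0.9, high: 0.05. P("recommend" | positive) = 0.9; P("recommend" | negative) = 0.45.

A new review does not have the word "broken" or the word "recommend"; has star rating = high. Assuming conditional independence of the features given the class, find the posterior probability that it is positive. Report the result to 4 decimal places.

positive: 0.3 × (1−0.5) × 0.35 × (1−0.9) = 0.00525
negative: 0.7 × (1−0.95) × 0.05 × (1−0.45) = 0.0009625
P(positive | x) = 0.00525 / 0.0062125 ≈ 0.8451

0.8451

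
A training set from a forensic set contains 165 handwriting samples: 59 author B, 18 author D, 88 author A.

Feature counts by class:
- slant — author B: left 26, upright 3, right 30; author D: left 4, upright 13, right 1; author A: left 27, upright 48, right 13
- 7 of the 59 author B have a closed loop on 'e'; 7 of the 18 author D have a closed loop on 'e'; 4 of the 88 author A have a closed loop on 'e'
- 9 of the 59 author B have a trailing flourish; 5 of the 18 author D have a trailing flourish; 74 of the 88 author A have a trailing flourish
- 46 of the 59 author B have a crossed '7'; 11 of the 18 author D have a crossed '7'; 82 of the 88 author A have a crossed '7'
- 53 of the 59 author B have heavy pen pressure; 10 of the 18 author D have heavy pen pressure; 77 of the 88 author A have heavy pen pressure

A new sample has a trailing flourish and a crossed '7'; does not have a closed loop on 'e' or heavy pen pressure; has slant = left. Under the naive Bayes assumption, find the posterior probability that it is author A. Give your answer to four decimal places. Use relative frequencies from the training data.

author B: (59/165) × (26/59) × (52/59) × (9/59) × (46/59) × (6/59) ≈ 0.00167972
author D: (18/165) × (4/18) × (11/18) × (5/18) × (11/18) × (8/18) ≈ 0.00111772
author A: (88/165) × (27/88) × (84/88) × (74/88) × (82/88) × (11/88) ≈ 0.0152991
P(author A | x) = 0.0152991 / 0.01809654 ≈ 0.8454

0.8454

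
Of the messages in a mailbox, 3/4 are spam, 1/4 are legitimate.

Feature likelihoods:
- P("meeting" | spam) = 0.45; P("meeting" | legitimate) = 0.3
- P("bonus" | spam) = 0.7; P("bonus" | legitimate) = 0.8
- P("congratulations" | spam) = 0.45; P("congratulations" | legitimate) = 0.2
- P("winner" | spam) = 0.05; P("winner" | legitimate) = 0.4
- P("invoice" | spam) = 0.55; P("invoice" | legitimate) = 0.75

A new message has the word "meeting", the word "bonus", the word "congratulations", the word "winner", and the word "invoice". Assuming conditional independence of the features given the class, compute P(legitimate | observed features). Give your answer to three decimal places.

0.552

spam: 0.75 × 0.45 × 0.7 × 0.45 × 0.05 × 0.55 = 0.00292359375
legitimate: 0.25 × 0.3 × 0.8 × 0.2 × 0.4 × 0.75 = 0.0036
P(legitimate | x) = 0.0036 / 0.00652359375 ≈ 0.552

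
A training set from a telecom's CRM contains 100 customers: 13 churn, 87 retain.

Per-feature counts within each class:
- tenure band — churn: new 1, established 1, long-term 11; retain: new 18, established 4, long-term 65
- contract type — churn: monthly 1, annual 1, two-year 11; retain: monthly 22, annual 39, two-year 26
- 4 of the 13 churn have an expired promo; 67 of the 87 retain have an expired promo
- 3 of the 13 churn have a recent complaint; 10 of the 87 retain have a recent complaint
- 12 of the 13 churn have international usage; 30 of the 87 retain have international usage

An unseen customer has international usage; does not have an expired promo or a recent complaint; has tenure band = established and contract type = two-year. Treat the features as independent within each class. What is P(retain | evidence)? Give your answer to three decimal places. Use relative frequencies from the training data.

0.168

churn: (13/100) × (1/13) × (11/13) × (9/13) × (10/13) × (12/13) ≈ 0.00415952
retain: (87/100) × (4/87) × (26/87) × (20/87) × (77/87) × (30/87) ≈ 0.000838684
P(retain | x) = 0.000838684 / 0.004998204 ≈ 0.168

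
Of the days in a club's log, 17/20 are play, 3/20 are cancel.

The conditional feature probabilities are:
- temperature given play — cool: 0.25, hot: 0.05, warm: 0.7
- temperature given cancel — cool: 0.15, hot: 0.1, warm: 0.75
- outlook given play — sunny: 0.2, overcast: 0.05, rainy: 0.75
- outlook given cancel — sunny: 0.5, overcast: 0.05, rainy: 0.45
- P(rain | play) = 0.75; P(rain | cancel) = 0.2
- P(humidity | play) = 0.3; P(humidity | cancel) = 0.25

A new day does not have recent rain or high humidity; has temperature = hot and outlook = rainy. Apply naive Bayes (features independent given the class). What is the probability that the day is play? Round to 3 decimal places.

0.579

play: 0.85 × 0.05 × 0.75 × (1−0.75) × (1−0.3) = 0.005578125
cancel: 0.15 × 0.1 × 0.45 × (1−0.2) × (1−0.25) = 0.00405
P(play | x) = 0.005578125 / 0.009628125 ≈ 0.579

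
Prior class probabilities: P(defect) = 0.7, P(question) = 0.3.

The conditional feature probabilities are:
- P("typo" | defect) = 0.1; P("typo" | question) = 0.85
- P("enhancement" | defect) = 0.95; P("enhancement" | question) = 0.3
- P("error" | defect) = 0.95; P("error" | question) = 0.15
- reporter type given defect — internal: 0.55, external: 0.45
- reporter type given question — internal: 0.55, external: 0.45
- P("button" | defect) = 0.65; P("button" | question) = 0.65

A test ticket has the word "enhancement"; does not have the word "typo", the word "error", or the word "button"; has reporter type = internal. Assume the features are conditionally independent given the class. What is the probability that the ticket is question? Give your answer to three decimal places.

defect: 0.7 × (1−0.1) × 0.95 × (1−0.95) × 0.55 × (1−0.65) = 0.0057605625
question: 0.3 × (1−0.85) × 0.3 × (1−0.15) × 0.55 × (1−0.65) = 0.0022089375
P(question | x) = 0.0022089375 / 0.0079695 ≈ 0.277

0.277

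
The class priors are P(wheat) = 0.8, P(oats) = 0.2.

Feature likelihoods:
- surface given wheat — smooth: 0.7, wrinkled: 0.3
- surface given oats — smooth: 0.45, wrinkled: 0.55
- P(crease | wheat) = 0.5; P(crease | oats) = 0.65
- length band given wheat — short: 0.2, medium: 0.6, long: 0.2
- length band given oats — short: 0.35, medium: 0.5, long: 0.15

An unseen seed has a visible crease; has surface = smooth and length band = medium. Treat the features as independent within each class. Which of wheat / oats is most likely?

wheat: 0.8 × 0.7 × 0.5 × 0.6 = 0.168
oats: 0.2 × 0.45 × 0.65 × 0.5 = 0.02925
Highest score → wheat.

wheat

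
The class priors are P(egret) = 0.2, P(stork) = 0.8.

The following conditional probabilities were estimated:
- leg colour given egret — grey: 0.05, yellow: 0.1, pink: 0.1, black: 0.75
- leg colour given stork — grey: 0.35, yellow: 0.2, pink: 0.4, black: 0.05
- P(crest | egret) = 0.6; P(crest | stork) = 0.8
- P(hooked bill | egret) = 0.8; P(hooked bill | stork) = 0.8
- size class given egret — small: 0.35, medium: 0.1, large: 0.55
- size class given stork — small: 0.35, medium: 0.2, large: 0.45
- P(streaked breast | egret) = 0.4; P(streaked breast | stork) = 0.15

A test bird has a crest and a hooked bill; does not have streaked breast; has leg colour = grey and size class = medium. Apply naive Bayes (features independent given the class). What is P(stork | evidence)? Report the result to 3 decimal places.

egret: 0.2 × 0.05 × 0.6 × 0.8 × 0.1 × (1−0.4) = 0.000288
stork: 0.8 × 0.35 × 0.8 × 0.8 × 0.2 × (1−0.15) = 0.030464
P(stork | x) = 0.030464 / 0.030752 ≈ 0.991

0.991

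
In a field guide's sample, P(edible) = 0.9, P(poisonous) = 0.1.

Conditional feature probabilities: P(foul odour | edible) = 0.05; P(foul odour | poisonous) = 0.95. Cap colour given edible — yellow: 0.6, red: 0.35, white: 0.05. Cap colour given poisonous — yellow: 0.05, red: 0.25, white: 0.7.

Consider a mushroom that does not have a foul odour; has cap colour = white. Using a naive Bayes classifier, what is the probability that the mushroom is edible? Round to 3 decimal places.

edible: 0.9 × (1−0.05) × 0.05 = 0.04275
poisonous: 0.1 × (1−0.95) × 0.7 = 0.0035
P(edible | x) = 0.04275 / 0.04625 ≈ 0.924

0.924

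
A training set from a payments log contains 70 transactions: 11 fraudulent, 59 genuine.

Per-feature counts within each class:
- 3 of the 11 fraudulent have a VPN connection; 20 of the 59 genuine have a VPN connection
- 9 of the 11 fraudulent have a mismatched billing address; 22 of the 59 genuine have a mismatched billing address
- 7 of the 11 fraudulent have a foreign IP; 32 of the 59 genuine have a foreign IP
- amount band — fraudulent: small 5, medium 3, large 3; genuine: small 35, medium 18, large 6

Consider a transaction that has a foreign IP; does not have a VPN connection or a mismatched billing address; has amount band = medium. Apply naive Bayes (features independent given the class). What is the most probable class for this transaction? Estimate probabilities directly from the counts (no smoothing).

fraudulent: (11/70) × (8/11) × (2/11) × (7/11) × (3/11) ≈ 0.00360631
genuine: (59/70) × (39/59) × (37/59) × (32/59) × (18/59) ≈ 0.0578142
Highest score → genuine.

genuine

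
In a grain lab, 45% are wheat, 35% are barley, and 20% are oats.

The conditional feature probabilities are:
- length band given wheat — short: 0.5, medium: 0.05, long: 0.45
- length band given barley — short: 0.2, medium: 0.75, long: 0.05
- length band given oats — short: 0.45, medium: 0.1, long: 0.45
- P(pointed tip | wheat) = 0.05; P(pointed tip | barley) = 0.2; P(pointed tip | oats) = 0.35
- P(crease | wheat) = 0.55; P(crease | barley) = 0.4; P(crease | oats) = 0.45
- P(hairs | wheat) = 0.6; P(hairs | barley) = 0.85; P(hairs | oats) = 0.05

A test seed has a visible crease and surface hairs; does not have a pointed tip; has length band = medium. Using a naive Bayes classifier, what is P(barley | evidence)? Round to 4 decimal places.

wheat: 0.45 × 0.05 × (1−0.05) × 0.55 × 0.6 = 0.00705375
barley: 0.35 × 0.75 × (1−0.2) × 0.4 × 0.85 = 0.0714
oats: 0.2 × 0.1 × (1−0.35) × 0.45 × 0.05 = 0.0002925
P(barley | x) = 0.0714 / 0.07874625 ≈ 0.9067

0.9067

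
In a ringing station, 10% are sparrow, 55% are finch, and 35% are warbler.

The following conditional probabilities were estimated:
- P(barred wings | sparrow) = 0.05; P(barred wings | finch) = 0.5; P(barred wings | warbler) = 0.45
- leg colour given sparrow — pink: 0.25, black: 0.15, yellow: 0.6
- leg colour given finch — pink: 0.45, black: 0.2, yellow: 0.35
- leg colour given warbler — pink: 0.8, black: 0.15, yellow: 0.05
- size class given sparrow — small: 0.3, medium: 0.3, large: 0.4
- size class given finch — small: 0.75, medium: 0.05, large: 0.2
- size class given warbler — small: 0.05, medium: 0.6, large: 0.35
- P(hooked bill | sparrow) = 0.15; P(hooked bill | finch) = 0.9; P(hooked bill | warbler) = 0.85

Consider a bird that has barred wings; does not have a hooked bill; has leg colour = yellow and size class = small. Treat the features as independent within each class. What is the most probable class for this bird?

sparrow: 0.1 × 0.05 × 0.6 × 0.3 × (1−0.15) = 0.000765
finch: 0.55 × 0.5 × 0.35 × 0.75 × (1−0.9) = 0.00721875
warbler: 0.35 × 0.45 × 0.05 × 0.05 × (1−0.85) = 0.0000590625
Highest score → finch.

finch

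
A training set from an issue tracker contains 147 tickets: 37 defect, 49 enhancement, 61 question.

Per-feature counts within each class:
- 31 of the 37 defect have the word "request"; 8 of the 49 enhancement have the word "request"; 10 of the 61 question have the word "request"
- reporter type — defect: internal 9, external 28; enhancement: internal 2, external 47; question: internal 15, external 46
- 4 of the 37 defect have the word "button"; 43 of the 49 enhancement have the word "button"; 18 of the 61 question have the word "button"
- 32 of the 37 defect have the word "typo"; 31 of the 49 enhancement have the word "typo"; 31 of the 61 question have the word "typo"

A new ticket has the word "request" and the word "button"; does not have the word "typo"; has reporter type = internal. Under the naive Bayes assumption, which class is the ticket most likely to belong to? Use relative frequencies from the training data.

question

defect: (37/147) × (31/37) × (9/37) × (4/37) × (5/37) ≈ 0.000749397
enhancement: (49/147) × (8/49) × (2/49) × (43/49) × (18/49) ≈ 0.00071607
question: (61/147) × (10/61) × (15/61) × (18/61) × (30/61) ≈ 0.00242761
Highest score → question.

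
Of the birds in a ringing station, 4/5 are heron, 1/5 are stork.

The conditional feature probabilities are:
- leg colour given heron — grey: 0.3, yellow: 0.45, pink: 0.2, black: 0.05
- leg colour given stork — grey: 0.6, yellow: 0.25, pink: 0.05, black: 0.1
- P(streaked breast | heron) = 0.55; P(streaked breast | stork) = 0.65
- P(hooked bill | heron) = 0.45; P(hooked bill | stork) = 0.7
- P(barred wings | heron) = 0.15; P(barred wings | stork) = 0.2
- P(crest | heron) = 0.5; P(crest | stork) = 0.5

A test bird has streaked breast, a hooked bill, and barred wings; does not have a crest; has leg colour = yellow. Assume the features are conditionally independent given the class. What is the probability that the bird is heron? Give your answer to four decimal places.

0.7460

heron: 0.8 × 0.45 × 0.55 × 0.45 × 0.15 × (1−0.5) = 0.0066825
stork: 0.2 × 0.25 × 0.65 × 0.7 × 0.2 × (1−0.5) = 0.002275
P(heron | x) = 0.0066825 / 0.0089575 ≈ 0.7460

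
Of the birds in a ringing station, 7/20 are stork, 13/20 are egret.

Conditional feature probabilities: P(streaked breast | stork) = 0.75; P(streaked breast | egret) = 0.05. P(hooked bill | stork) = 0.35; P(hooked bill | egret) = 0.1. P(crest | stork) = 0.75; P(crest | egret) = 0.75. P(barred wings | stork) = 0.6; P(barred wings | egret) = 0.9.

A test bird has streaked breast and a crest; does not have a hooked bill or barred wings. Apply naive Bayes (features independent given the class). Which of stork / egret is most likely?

stork

stork: 0.35 × 0.75 × (1−0.35) × 0.75 × (1−0.6) = 0.0511875
egret: 0.65 × 0.05 × (1−0.1) × 0.75 × (1−0.9) = 0.00219375
Highest score → stork.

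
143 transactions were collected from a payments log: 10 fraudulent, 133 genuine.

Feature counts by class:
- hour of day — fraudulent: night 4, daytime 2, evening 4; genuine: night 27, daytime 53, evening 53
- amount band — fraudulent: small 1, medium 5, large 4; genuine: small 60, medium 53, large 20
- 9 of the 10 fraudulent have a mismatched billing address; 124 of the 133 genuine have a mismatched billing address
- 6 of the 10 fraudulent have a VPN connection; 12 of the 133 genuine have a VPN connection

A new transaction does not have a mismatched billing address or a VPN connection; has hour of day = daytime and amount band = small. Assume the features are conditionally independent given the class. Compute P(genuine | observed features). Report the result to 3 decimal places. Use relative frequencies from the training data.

0.995

fraudulent: (10/143) × (2/10) × (1/10) × (1/10) × (4/10) ≈ 0.0000559441
genuine: (133/143) × (53/133) × (60/133) × (9/133) × (121/133) ≈ 0.0102935
P(genuine | x) = 0.0102935 / 0.0103494441 ≈ 0.995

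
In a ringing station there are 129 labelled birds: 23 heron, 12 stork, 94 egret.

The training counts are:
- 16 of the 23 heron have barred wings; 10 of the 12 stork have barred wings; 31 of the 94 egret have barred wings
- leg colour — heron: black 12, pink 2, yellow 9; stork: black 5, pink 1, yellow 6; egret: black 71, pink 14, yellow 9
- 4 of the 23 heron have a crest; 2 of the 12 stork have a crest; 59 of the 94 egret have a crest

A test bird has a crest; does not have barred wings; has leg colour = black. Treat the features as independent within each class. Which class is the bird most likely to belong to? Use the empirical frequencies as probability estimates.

egret

heron: (23/129) × (7/23) × (12/23) × (4/23) ≈ 0.00492373
stork: (12/129) × (2/12) × (5/12) × (2/12) ≈ 0.00107666
egret: (94/129) × (63/94) × (71/94) × (59/94) ≈ 0.231529
Highest score → egret.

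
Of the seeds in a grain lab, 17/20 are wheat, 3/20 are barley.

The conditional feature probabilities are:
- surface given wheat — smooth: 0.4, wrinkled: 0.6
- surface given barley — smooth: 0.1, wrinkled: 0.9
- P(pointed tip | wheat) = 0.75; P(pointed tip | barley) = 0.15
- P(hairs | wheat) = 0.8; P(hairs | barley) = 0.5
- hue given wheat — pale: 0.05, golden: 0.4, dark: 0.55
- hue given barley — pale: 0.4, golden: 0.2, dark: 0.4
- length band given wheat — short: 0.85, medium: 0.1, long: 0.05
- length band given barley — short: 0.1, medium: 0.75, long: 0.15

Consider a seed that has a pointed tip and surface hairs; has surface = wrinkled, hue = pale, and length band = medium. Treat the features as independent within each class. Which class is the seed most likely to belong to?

wheat: 0.85 × 0.6 × 0.75 × 0.8 × 0.05 × 0.1 = 0.00153
barley: 0.15 × 0.9 × 0.15 × 0.5 × 0.4 × 0.75 = 0.0030375
Highest score → barley.

barley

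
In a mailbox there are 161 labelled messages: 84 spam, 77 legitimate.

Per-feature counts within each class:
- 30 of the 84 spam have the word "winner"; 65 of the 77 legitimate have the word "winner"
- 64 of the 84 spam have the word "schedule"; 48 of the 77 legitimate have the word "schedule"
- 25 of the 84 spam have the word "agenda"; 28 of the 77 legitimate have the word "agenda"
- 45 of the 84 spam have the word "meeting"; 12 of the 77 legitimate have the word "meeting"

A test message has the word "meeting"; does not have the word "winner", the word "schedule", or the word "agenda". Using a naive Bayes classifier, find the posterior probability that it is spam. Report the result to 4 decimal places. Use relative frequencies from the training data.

0.9152

spam: (84/161) × (54/84) × (20/84) × (59/84) × (45/84) ≈ 0.0300486
legitimate: (77/161) × (12/77) × (29/77) × (49/77) × (12/77) ≈ 0.00278393
P(spam | x) = 0.0300486 / 0.03283253 ≈ 0.9152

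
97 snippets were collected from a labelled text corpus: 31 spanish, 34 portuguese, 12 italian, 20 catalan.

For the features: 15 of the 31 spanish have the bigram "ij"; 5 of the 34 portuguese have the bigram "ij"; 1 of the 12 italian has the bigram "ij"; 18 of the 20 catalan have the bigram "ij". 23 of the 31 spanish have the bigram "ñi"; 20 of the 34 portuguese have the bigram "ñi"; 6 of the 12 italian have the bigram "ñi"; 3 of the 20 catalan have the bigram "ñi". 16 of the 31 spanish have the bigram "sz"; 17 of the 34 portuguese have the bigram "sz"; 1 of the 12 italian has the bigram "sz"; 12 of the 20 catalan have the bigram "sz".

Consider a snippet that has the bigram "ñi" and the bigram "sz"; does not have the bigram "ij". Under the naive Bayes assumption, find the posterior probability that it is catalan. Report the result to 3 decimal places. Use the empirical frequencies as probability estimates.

0.012

spanish: (31/97) × (16/31) × (23/31) × (16/31) ≈ 0.0631644
portuguese: (34/97) × (29/34) × (20/34) × (17/34) ≈ 0.0879321
italian: (12/97) × (11/12) × (6/12) × (1/12) ≈ 0.00472509
catalan: (20/97) × (2/20) × (3/20) × (12/20) ≈ 0.00185567
P(catalan | x) = 0.00185567 / 0.15767726 ≈ 0.012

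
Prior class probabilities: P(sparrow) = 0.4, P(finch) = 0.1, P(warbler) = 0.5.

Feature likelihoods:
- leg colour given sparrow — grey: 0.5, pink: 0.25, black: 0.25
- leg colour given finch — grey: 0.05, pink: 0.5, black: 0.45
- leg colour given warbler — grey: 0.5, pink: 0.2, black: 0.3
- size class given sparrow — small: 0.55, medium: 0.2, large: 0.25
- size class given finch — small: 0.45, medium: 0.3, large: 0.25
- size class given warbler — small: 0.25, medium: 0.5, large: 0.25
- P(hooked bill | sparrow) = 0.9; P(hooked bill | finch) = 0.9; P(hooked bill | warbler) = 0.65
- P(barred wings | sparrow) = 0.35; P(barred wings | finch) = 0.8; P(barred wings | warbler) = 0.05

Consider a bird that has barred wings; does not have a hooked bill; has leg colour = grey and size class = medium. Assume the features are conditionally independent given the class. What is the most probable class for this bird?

warbler

sparrow: 0.4 × 0.5 × 0.2 × (1−0.9) × 0.35 = 0.0014
finch: 0.1 × 0.05 × 0.3 × (1−0.9) × 0.8 = 0.00012
warbler: 0.5 × 0.5 × 0.5 × (1−0.65) × 0.05 = 0.0021875
Highest score → warbler.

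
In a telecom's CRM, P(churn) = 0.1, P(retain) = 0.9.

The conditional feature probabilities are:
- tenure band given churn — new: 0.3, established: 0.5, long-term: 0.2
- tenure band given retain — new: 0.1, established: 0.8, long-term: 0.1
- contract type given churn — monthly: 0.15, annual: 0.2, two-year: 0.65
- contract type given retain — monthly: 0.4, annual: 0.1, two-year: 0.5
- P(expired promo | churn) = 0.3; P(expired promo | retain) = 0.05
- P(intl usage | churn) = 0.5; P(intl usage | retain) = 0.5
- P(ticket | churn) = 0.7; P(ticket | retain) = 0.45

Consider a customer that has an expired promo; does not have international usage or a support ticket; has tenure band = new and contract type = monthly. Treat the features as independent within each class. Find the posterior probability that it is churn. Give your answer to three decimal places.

0.290

churn: 0.1 × 0.3 × 0.15 × 0.3 × (1−0.5) × (1−0.7) = 0.0002025
retain: 0.9 × 0.1 × 0.4 × 0.05 × (1−0.5) × (1−0.45) = 0.000495
P(churn | x) = 0.0002025 / 0.0006975 ≈ 0.290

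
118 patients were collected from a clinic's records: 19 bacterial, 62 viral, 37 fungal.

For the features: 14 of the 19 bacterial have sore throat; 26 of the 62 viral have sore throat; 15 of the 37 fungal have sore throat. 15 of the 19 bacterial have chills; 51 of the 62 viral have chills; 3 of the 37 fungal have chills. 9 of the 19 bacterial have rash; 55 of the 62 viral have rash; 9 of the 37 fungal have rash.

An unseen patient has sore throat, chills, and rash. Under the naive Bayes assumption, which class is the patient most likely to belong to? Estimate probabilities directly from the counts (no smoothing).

bacterial: (19/118) × (14/19) × (15/19) × (9/19) ≈ 0.0443683
viral: (62/118) × (26/62) × (51/62) × (55/62) ≈ 0.160783
fungal: (37/118) × (15/37) × (3/37) × (9/37) ≈ 0.00250709
Highest score → viral.

viral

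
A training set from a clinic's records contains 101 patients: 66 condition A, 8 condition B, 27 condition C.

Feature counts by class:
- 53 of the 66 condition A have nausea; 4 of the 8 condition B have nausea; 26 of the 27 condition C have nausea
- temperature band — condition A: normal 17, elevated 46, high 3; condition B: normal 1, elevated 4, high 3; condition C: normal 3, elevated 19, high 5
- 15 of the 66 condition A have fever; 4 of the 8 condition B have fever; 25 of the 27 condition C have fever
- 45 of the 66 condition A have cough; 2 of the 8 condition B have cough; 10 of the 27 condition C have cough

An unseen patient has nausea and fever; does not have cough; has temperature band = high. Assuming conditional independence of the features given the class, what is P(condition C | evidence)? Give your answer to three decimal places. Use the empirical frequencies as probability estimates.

condition A: (66/101) × (53/66) × (3/66) × (15/66) × (21/66) ≈ 0.00172486
condition B: (8/101) × (4/8) × (3/8) × (4/8) × (6/8) ≈ 0.00556931
condition C: (27/101) × (26/27) × (5/27) × (25/27) × (17/27) ≈ 0.027792
P(condition C | x) = 0.027792 / 0.03508617 ≈ 0.792

0.792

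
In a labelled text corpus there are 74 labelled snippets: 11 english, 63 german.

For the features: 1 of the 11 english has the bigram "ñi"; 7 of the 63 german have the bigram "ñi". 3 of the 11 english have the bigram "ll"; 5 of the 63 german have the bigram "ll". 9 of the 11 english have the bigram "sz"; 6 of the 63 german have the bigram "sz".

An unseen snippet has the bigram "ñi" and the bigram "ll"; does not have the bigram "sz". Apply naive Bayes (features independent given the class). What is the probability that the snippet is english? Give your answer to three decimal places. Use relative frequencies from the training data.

english: (11/74) × (1/11) × (3/11) × (2/11) ≈ 0.000670092
german: (63/74) × (7/63) × (5/63) × (57/63) ≈ 0.00679251
P(english | x) = 0.000670092 / 0.007462602 ≈ 0.090

0.090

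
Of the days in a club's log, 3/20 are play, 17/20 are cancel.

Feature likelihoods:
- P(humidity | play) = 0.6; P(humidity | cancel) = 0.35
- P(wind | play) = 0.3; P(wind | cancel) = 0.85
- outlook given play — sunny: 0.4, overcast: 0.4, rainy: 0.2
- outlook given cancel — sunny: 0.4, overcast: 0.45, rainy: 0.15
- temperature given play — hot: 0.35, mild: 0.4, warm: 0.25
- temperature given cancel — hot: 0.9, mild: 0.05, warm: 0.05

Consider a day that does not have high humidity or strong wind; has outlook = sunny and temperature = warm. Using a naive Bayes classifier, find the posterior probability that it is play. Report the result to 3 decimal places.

play: 0.15 × (1−0.6) × (1−0.3) × 0.4 × 0.25 = 0.0042
cancel: 0.85 × (1−0.35) × (1−0.85) × 0.4 × 0.05 = 0.0016575
P(play | x) = 0.0042 / 0.0058575 ≈ 0.717

0.717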